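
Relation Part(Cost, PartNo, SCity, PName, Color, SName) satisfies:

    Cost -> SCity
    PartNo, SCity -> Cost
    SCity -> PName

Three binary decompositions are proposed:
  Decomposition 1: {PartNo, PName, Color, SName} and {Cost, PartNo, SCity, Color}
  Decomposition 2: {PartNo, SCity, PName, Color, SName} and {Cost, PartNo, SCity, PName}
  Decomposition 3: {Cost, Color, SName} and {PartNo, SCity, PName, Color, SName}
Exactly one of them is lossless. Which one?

Decomposition 1: common = {PartNo, Color}, closure = {PartNo, Color} → lossy.
Decomposition 2: common = {PartNo, SCity, PName}, closure = {Cost, PartNo, SCity, PName} → lossless.
Decomposition 3: common = {Color, SName}, closure = {Color, SName} → lossy.

Decomposition 2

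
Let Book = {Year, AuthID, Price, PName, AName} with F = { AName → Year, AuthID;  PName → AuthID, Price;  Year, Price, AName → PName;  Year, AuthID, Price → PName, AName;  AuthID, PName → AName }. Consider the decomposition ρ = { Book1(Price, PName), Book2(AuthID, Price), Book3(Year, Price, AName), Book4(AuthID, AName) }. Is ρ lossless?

Chase test. Columns are Year, AuthID, Price, PName, AName; row i has aⱼ where attribute j ∈ Booki, else bᵢⱼ.
Initial tableau (one row per fragment):
  row 1: b11 b12 a3 a4 b15
  row 2: b21 a2 a3 b24 b25
  row 3: a1 b32 a3 b34 a5
  row 4: b41 a2 b43 b44 a5
Rows 3 and 4 agree on AName; apply AName→Year, AuthID and equate their Year, AuthID entries.
No row becomes fully distinguished — the join is lossy.

No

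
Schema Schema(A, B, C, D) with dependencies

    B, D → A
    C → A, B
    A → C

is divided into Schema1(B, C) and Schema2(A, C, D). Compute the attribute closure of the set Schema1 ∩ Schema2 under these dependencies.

Schema1 ∩ Schema2 = {C}.
C → A, B applies, adding A, B
Closure: {A, B, C}.

A, B, C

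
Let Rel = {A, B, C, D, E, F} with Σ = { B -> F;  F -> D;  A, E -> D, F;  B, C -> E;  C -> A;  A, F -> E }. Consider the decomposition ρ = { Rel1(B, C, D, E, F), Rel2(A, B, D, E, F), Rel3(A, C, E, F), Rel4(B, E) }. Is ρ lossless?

Yes

Chase test. Columns are A, B, C, D, E, F; row i has aⱼ where attribute j ∈ Reli, else bᵢⱼ.
Initial tableau (one row per fragment):
  row 1: b11 a2 a3 a4 a5 a6
  row 2: a1 a2 b23 a4 a5 a6
  row 3: a1 b32 a3 b34 a5 a6
  row 4: b41 a2 b43 b44 a5 b46
Rows 1 and 4 agree on B; apply B→F and equate their F entries.
Rows 1 and 3 agree on F; apply F→D and equate their D entries.
Rows 1 and 4 agree on F; apply F→D and equate their D entries.
Rows 1 and 3 agree on C; apply C→A and equate their A entries.
Row 1 is now all distinguished symbols — the join is lossless.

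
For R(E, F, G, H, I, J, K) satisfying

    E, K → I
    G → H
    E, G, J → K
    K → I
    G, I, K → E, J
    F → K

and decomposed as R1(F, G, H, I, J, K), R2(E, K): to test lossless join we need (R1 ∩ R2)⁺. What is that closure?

R1 ∩ R2 = {K}.
K → I applies, adding I
Closure: {I, K}.

I, K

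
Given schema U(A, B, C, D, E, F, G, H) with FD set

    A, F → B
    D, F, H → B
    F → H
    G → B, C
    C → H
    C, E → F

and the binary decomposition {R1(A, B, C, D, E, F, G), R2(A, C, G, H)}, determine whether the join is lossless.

Yes

Common attributes: R1 ∩ R2 = {A, C, G}.
Closure of {A, C, G}: G → B, C applies, adding B; C → H applies, adding H. So (A, C, G)⁺ = {A, B, C, G, H}.
This closure contains every attribute of R2, so R1 ∩ R2 → R2. The join is lossless.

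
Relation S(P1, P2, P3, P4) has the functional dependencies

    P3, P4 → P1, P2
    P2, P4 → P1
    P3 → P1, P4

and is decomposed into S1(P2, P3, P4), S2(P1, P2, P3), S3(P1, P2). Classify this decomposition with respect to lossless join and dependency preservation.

lossless but not dependency-preserving

Lossless test (chase): Rows 1 and 2 agree on P3; apply P3→P1, P4 and equate their P1, P4 entries. Row 1 is now all distinguished symbols — the join is lossless.
Dependency preservation: the restricted closure of {P2, P4} across the fragments never reaches {P1}, so P2, P4 → P1 cannot be enforced without a join — not preserved.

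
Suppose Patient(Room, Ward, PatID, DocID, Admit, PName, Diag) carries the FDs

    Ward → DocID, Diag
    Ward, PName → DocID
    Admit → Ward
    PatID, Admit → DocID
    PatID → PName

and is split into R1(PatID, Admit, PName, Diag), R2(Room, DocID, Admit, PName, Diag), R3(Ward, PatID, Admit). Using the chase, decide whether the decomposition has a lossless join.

No

Chase test. Columns are Room, Ward, PatID, DocID, Admit, PName, Diag; row i has aⱼ where attribute j ∈ Ri, else bᵢⱼ.
Initial tableau (one row per fragment):
  row 1: b11 b12 a3 b14 a5 a6 a7
  row 2: a1 b22 b23 a4 a5 a6 a7
  row 3: b31 a2 a3 b34 a5 b36 b37
Rows 1 and 2 agree on Admit; apply Admit→Ward and equate their Ward entries.
Rows 1 and 3 agree on Admit; apply Admit→Ward and equate their Ward entries.
Rows 1 and 3 agree on PatID, Admit; apply PatID, Admit→DocID and equate their DocID entries.
Rows 1 and 3 agree on PatID; apply PatID→PName and equate their PName entries.
Rows 1 and 2 agree on Ward; apply Ward→DocID, Diag and equate their DocID, Diag entries.
Rows 1 and 3 agree on Ward; apply Ward→DocID, Diag and equate their DocID, Diag entries.
No row becomes fully distinguished — the join is lossy.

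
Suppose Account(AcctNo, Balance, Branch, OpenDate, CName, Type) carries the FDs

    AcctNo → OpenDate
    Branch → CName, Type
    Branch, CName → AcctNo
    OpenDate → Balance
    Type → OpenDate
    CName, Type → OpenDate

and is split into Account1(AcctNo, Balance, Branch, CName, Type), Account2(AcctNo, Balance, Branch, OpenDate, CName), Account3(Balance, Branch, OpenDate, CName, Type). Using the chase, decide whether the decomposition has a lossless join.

Yes

Chase test. Columns are AcctNo, Balance, Branch, OpenDate, CName, Type; row i has aⱼ where attribute j ∈ Accounti, else bᵢⱼ.
Initial tableau (one row per fragment):
  row 1: a1 a2 a3 b14 a5 a6
  row 2: a1 a2 a3 a4 a5 b26
  row 3: b31 a2 a3 a4 a5 a6
Rows 1 and 2 agree on AcctNo; apply AcctNo→OpenDate and equate their OpenDate entries.
Rows 1 and 2 agree on Branch; apply Branch→CName, Type and equate their CName, Type entries.
Rows 1 and 3 agree on Branch, CName; apply Branch, CName→AcctNo and equate their AcctNo entries.
Row 1 is now all distinguished symbols — the join is lossless.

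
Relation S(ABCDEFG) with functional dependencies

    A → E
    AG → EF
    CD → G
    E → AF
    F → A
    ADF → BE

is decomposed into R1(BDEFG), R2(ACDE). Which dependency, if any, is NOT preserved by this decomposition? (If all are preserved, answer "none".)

Check CD → G: no single fragment contains all of {CDG}, and the restricted closure of {CD} across the fragments never reaches {G}.
A → E is preserved.
AG → EF is preserved.
E → AF is preserved.
F → A is preserved.
ADF → BE is preserved.

CD → G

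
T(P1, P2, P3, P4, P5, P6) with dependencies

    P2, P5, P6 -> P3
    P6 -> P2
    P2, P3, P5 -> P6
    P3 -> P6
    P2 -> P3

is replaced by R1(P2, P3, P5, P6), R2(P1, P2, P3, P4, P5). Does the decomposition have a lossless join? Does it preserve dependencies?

Lossless test: (P2, P3, P5)⁺ = {P2, P3, P5, P6}, which contains all of one fragment — lossless.
Dependency preservation: every FD's attributes lie within a single fragment, so each can be enforced locally — preserved.

lossless and dependency-preserving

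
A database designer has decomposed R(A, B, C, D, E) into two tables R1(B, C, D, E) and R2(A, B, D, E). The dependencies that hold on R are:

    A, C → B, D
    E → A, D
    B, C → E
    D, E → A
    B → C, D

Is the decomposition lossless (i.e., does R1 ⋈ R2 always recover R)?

Yes

Common attributes: R1 ∩ R2 = {B, D, E}.
Closure of {B, D, E}: E → A, D applies, adding A; B → C, D applies, adding C. So (B, D, E)⁺ = {A, B, C, D, E}.
This closure contains every attribute of R1, so R1 ∩ R2 → R1. The join is lossless.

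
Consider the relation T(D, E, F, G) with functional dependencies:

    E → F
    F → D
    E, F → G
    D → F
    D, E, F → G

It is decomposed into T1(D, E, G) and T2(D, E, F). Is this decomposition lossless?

Yes

Common attributes: T1 ∩ T2 = {D, E}.
Closure of {D, E}: E → F applies, adding F; E, F → G applies, adding G. So (D, E)⁺ = {D, E, F, G}.
This closure contains every attribute of T1, so T1 ∩ T2 → T1. The join is lossless.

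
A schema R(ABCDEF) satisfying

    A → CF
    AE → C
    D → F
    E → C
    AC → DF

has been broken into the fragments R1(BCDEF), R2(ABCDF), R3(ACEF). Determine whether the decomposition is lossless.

No

Chase test. Columns are ABCDEF; row i has aⱼ where attribute j ∈ Ri, else bᵢⱼ.
Initial tableau (one row per fragment):
  row 1: b11 a2 a3 a4 a5 a6
  row 2: a1 a2 a3 a4 b25 a6
  row 3: a1 b32 a3 b34 a5 a6
Rows 2 and 3 agree on AC; apply AC→DF and equate their DF entries.
No row becomes fully distinguished — the join is lossy.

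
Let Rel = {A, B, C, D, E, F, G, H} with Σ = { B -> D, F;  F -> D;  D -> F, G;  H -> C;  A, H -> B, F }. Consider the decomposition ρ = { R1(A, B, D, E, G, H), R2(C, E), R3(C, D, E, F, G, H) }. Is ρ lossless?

Chase test. Columns are A, B, C, D, E, F, G, H; row i has aⱼ where attribute j ∈ Ri, else bᵢⱼ.
Initial tableau (one row per fragment):
  row 1: a1 a2 b13 a4 a5 b16 a7 a8
  row 2: b21 b22 a3 b24 a5 b26 b27 b28
  row 3: b31 b32 a3 a4 a5 a6 a7 a8
Rows 1 and 3 agree on D; apply D→F, G and equate their F, G entries.
Rows 1 and 3 agree on H; apply H→C and equate their C entries.
Row 1 is now all distinguished symbols — the join is lossless.

Yes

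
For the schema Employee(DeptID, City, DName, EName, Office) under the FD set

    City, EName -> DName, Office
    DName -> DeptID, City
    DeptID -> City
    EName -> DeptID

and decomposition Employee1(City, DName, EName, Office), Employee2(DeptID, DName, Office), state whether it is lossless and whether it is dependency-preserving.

Lossless test: (DName, Office)⁺ = {DeptID, City, DName, Office}, which contains all of one fragment — lossless.
Dependency preservation: the restricted closure of {DeptID} across the fragments never reaches {City}, so DeptID → City cannot be enforced without a join — not preserved.

lossless but not dependency-preserving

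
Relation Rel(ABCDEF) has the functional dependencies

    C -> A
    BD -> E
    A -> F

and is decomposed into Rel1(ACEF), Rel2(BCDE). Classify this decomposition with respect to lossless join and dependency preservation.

lossless and dependency-preserving

Lossless test: (CE)⁺ = {ACEF}, which contains all of one fragment — lossless.
Dependency preservation: every FD's attributes lie within a single fragment, so each can be enforced locally — preserved.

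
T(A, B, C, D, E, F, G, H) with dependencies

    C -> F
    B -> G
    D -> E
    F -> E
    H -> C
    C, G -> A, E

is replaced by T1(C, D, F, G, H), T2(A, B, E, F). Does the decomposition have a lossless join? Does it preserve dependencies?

Lossless test: (F)⁺ = {E, F}, which is a superkey of neither fragment — lossy.
Dependency preservation: the restricted closure of {B} across the fragments never reaches {G}, so B → G cannot be enforced without a join — not preserved.

lossy and not dependency-preserving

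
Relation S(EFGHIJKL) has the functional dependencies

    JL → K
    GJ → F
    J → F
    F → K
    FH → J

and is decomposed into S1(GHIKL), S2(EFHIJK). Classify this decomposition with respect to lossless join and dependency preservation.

Lossless test: (HIK)⁺ = {HIK}, which is a superkey of neither fragment — lossy.
Dependency preservation: JL → K; GJ → F are not contained in any single fragment, but the restricted closure of each left-hand side across the fragments still reaches the right-hand side; the remaining FDs each lie inside some fragment. All dependencies are preserved.

lossy but dependency-preserving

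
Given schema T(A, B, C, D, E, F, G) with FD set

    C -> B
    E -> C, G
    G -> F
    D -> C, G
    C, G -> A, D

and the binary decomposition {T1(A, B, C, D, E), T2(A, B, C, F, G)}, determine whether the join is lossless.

No

Common attributes: T1 ∩ T2 = {A, B, C}.
No dependency enlarges {A, B, C}, so (A, B, C)⁺ = {A, B, C}.
The closure contains neither all of T1 = {A, B, C, D, E} nor all of T2 = {A, B, C, F, G}, so the common attributes are not a superkey of either fragment. The join is lossy.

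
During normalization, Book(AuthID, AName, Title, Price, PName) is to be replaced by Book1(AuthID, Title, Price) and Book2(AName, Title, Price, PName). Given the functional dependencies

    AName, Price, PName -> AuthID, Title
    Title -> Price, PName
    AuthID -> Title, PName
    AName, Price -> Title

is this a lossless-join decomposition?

Common attributes: Book1 ∩ Book2 = {Title, Price}.
Closure of {Title, Price}: Title → Price, PName applies, adding PName. So (Title, Price)⁺ = {Title, Price, PName}.
The closure contains neither all of Book1 = {AuthID, Title, Price} nor all of Book2 = {AName, Title, Price, PName}, so the common attributes are not a superkey of either fragment. The join is lossy.

No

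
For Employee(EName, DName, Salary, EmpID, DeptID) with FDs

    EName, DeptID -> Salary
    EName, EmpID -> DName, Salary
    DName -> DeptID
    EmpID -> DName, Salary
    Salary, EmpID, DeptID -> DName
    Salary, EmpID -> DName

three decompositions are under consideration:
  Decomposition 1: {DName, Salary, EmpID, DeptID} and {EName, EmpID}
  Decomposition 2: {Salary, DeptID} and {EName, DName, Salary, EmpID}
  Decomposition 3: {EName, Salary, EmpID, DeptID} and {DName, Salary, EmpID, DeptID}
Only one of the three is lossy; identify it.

Decomposition 1: common = {EmpID}, closure = {DName, Salary, EmpID, DeptID} → lossless.
Decomposition 2: common = {Salary}, closure = {Salary} → lossy.
Decomposition 3: common = {Salary, EmpID, DeptID}, closure = {DName, Salary, EmpID, DeptID} → lossless.

Decomposition 2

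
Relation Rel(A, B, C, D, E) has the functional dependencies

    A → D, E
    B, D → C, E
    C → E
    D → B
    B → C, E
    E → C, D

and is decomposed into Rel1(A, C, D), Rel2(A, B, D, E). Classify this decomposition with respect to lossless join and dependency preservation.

lossless and dependency-preserving

Lossless test: (A, D)⁺ = {A, B, C, D, E}, which contains all of one fragment — lossless.
Dependency preservation: B, D → C, E; C → E; B → C, E; E → C, D are not contained in any single fragment, but the restricted closure of each left-hand side across the fragments still reaches the right-hand side; the remaining FDs each lie inside some fragment. All dependencies are preserved.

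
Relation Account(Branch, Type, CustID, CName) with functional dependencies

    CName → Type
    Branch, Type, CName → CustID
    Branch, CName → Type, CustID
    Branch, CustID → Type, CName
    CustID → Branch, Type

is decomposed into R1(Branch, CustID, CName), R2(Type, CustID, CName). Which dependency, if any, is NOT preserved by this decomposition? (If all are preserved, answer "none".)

CName → Type lies within R2.
Branch, Type, CName → CustID: restricted closure across fragments reaches CustID.
Branch, CName → Type, CustID: restricted closure across fragments reaches Type, CustID.
Branch, CustID → Type, CName: restricted closure across fragments reaches Type, CName.
CustID → Branch, Type: restricted closure across fragments reaches Branch, Type.
Every dependency is enforceable on the fragments, so the decomposition is dependency-preserving.

none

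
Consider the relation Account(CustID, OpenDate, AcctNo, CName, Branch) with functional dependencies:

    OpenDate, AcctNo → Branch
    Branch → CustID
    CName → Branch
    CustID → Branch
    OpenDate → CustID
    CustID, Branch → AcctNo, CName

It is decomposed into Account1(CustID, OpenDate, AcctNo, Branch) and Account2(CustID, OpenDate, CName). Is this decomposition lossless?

Yes

Common attributes: Account1 ∩ Account2 = {CustID, OpenDate}.
Closure of {CustID, OpenDate}: CustID → Branch applies, adding Branch; CustID, Branch → AcctNo, CName applies, adding AcctNo, CName. So (CustID, OpenDate)⁺ = {CustID, OpenDate, AcctNo, CName, Branch}.
This closure contains every attribute of Account1, so Account1 ∩ Account2 → Account1. The join is lossless.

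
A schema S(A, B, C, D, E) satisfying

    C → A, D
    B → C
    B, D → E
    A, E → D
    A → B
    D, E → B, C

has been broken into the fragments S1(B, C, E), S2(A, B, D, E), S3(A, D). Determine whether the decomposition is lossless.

Yes

Chase test. Columns are A, B, C, D, E; row i has aⱼ where attribute j ∈ Si, else bᵢⱼ.
Initial tableau (one row per fragment):
  row 1: b11 a2 a3 b14 a5
  row 2: a1 a2 b23 a4 a5
  row 3: a1 b32 b33 a4 b35
Rows 1 and 2 agree on B; apply B→C and equate their C entries.
Rows 2 and 3 agree on A; apply A→B and equate their B entries.
Rows 1 and 2 agree on C; apply C→A, D and equate their A, D entries.
Rows 1 and 3 agree on B; apply B→C and equate their C entries.
Rows 1 and 3 agree on B, D; apply B, D→E and equate their E entries.
Row 1 is now all distinguished symbols — the join is lossless.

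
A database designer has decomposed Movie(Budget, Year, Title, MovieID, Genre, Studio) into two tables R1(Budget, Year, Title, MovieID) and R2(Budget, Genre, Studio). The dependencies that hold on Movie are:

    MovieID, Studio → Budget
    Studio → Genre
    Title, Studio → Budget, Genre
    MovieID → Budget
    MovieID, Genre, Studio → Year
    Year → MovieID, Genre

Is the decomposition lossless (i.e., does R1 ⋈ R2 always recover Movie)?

No

Common attributes: R1 ∩ R2 = {Budget}.
No dependency enlarges {Budget}, so (Budget)⁺ = {Budget}.
The closure contains neither all of R1 = {Budget, Year, Title, MovieID} nor all of R2 = {Budget, Genre, Studio}, so the common attributes are not a superkey of either fragment. The join is lossy.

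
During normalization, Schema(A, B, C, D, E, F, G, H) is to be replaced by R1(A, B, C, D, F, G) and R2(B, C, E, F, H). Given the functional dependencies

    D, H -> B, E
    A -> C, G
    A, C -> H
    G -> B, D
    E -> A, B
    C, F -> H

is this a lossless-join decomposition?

Common attributes: R1 ∩ R2 = {B, C, F}.
Closure of {B, C, F}: C, F → H applies, adding H. So (B, C, F)⁺ = {B, C, F, H}.
The closure contains neither all of R1 = {A, B, C, D, F, G} nor all of R2 = {B, C, E, F, H}, so the common attributes are not a superkey of either fragment. The join is lossy.

No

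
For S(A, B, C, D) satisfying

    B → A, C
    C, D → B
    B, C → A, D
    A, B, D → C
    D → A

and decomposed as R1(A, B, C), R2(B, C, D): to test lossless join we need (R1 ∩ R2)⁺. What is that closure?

R1 ∩ R2 = {B, C}.
B → A, C applies, adding A
B, C → A, D applies, adding D
Closure: {A, B, C, D}.

A, B, C, D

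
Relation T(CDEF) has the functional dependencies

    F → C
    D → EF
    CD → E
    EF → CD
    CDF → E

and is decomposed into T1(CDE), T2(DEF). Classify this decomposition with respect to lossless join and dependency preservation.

lossless but not dependency-preserving

Lossless test: (DE)⁺ = {CDEF}, which contains all of one fragment — lossless.
Dependency preservation: the restricted closure of {F} across the fragments never reaches {C}, so F → C cannot be enforced without a join — not preserved.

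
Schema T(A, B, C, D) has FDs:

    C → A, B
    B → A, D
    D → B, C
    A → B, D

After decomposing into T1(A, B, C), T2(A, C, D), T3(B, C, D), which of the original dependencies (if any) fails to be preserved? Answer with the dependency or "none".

none

C → A, B lies within T1.
B → A, D: restricted closure across fragments reaches A, D.
D → B, C lies within T3.
A → B, D: restricted closure across fragments reaches B, D.
Every dependency is enforceable on the fragments, so the decomposition is dependency-preserving.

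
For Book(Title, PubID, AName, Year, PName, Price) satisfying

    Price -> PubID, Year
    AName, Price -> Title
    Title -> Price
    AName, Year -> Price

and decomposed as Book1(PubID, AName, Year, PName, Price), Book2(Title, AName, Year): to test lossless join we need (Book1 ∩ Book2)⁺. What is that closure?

Book1 ∩ Book2 = {AName, Year}.
AName, Year → Price applies, adding Price
Price → PubID, Year applies, adding PubID
AName, Price → Title applies, adding Title
Closure: {Title, PubID, AName, Year, Price}.

Title, PubID, AName, Year, Price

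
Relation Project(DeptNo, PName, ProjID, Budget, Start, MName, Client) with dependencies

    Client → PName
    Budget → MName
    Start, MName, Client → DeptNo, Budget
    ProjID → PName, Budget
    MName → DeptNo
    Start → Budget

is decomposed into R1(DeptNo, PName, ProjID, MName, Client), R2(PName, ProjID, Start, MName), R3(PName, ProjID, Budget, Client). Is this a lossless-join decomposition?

Chase test. Columns are DeptNo, PName, ProjID, Budget, Start, MName, Client; row i has aⱼ where attribute j ∈ Ri, else bᵢⱼ.
Initial tableau (one row per fragment):
  row 1: a1 a2 a3 b14 b15 a6 a7
  row 2: b21 a2 a3 b24 a5 a6 b27
  row 3: b31 a2 a3 a4 b35 b36 a7
Rows 1 and 2 agree on ProjID; apply ProjID→PName, Budget and equate their PName, Budget entries.
Rows 1 and 3 agree on ProjID; apply ProjID→PName, Budget and equate their PName, Budget entries.
Rows 1 and 2 agree on MName; apply MName→DeptNo and equate their DeptNo entries.
Rows 1 and 3 agree on Budget; apply Budget→MName and equate their MName entries.
Rows 1 and 3 agree on MName; apply MName→DeptNo and equate their DeptNo entries.
No row becomes fully distinguished — the join is lossy.

No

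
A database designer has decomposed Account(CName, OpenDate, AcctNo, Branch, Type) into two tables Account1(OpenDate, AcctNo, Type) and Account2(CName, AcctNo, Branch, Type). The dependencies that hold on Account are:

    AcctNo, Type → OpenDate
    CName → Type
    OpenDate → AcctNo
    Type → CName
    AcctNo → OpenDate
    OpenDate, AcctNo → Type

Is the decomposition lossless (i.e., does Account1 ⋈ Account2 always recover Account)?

Yes

Common attributes: Account1 ∩ Account2 = {AcctNo, Type}.
Closure of {AcctNo, Type}: AcctNo, Type → OpenDate applies, adding OpenDate; Type → CName applies, adding CName. So (AcctNo, Type)⁺ = {CName, OpenDate, AcctNo, Type}.
This closure contains every attribute of Account1, so Account1 ∩ Account2 → Account1. The join is lossless.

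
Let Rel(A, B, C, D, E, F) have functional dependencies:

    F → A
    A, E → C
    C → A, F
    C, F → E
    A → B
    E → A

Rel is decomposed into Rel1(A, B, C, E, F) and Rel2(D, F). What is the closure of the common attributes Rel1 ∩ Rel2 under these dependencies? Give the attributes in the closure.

A, B, F

Rel1 ∩ Rel2 = {F}.
F → A applies, adding A
A → B applies, adding B
Closure: {A, B, F}.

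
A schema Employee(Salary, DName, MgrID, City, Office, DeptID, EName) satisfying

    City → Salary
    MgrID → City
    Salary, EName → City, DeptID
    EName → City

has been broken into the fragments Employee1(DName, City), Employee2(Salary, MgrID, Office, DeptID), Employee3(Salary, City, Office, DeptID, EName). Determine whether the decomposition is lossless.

Chase test. Columns are Salary, DName, MgrID, City, Office, DeptID, EName; row i has aⱼ where attribute j ∈ Employeei, else bᵢⱼ.
Initial tableau (one row per fragment):
  row 1: b11 a2 b13 a4 b15 b16 b17
  row 2: a1 b22 a3 b24 a5 a6 b27
  row 3: a1 b32 b33 a4 a5 a6 a7
Rows 1 and 3 agree on City; apply City→Salary and equate their Salary entries.
No row becomes fully distinguished — the join is lossy.

No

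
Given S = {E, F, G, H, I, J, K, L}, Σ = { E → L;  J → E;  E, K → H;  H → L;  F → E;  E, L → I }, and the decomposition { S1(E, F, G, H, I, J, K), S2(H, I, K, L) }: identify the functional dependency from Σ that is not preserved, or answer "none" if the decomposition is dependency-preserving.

E → L

Check E → L: no single fragment contains all of {E, L}, and the restricted closure of {E} across the fragments never reaches {L}.
J → E is preserved.
E, K → H is preserved.
H → L is preserved.
F → E is preserved.
E, L → I is preserved.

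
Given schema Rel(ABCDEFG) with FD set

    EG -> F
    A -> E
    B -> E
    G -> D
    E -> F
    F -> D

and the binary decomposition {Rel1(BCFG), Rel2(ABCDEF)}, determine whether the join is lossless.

No

Common attributes: Rel1 ∩ Rel2 = {BCF}.
Closure of {BCF}: B → E applies, adding E; F → D applies, adding D. So (BCF)⁺ = {BCDEF}.
The closure contains neither all of Rel1 = {BCFG} nor all of Rel2 = {ABCDEF}, so the common attributes are not a superkey of either fragment. The join is lossy.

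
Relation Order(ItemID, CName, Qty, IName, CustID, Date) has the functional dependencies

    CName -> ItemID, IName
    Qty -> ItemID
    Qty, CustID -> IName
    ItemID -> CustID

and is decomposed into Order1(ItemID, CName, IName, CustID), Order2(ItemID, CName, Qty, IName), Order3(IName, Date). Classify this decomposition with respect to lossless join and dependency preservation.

Lossless test (chase): Rows 1 and 2 agree on ItemID; apply ItemID→CustID and equate their CustID entries. No row becomes fully distinguished — the join is lossy.
Dependency preservation: Qty, CustID → IName is not contained in any single fragment, but the restricted closure of its left-hand side across the fragments still reaches the right-hand side; the remaining FDs each lie inside some fragment. All dependencies are preserved.

lossy but dependency-preserving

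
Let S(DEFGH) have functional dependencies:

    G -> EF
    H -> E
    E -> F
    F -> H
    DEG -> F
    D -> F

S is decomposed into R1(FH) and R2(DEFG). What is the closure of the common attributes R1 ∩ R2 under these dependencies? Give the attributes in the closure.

EFH

R1 ∩ R2 = {F}.
F → H applies, adding H
H → E applies, adding E
Closure: {EFH}.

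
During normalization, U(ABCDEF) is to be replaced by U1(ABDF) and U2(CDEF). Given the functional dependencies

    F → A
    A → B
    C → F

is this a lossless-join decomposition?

Common attributes: U1 ∩ U2 = {DF}.
Closure of {DF}: F → A applies, adding A; A → B applies, adding B. So (DF)⁺ = {ABDF}.
This closure contains every attribute of U1, so U1 ∩ U2 → U1. The join is lossless.

Yes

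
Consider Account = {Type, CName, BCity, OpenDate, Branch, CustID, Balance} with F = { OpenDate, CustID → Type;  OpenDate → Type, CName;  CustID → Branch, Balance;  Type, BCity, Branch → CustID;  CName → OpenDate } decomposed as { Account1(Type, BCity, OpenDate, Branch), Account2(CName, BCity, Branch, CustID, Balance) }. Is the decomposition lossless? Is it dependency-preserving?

lossy and not dependency-preserving

Lossless test: (BCity, Branch)⁺ = {BCity, Branch}, which is a superkey of neither fragment — lossy.
Dependency preservation: the restricted closure of {OpenDate} across the fragments never reaches {Type, CName}, so OpenDate → Type, CName cannot be enforced without a join — not preserved.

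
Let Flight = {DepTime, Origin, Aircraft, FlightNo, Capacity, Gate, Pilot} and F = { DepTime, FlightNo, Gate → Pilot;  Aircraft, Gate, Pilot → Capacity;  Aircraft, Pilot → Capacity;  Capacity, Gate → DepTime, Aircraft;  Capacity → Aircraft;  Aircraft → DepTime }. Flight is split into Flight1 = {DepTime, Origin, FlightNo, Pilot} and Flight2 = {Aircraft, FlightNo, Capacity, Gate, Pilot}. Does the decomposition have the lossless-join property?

No

Common attributes: Flight1 ∩ Flight2 = {FlightNo, Pilot}.
No dependency enlarges {FlightNo, Pilot}, so (FlightNo, Pilot)⁺ = {FlightNo, Pilot}.
The closure contains neither all of Flight1 = {DepTime, Origin, FlightNo, Pilot} nor all of Flight2 = {Aircraft, FlightNo, Capacity, Gate, Pilot}, so the common attributes are not a superkey of either fragment. The join is lossy.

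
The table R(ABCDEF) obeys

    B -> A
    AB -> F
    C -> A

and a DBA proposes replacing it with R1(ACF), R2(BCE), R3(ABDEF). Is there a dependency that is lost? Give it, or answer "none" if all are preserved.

none

B → A lies within R3.
AB → F lies within R3.
C → A lies within R1.
Every dependency is enforceable on the fragments, so the decomposition is dependency-preserving.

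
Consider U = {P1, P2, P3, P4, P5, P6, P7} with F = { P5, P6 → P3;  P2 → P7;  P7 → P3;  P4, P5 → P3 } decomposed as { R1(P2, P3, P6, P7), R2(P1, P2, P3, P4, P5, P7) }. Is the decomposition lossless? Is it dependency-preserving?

Lossless test: (P2, P3, P7)⁺ = {P2, P3, P7}, which is a superkey of neither fragment — lossy.
Dependency preservation: the restricted closure of {P5, P6} across the fragments never reaches {P3}, so P5, P6 → P3 cannot be enforced without a join — not preserved.

lossy and not dependency-preserving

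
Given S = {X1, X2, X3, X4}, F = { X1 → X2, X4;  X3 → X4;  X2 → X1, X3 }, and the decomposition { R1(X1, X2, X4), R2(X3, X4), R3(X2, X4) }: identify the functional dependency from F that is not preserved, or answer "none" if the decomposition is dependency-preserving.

Check X2 → X1, X3: no single fragment contains all of {X1, X2, X3}, and the restricted closure of {X2} across the fragments never reaches {X1, X3}.
X1 → X2, X4 is preserved.
X3 → X4 is preserved.

X2 → X1, X3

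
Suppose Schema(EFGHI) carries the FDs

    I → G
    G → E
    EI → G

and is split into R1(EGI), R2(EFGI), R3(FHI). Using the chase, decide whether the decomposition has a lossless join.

Chase test. Columns are EFGHI; row i has aⱼ where attribute j ∈ Ri, else bᵢⱼ.
Initial tableau (one row per fragment):
  row 1: a1 b12 a3 b14 a5
  row 2: a1 a2 a3 b24 a5
  row 3: b31 a2 b33 a4 a5
Rows 1 and 3 agree on I; apply I→G and equate their G entries.
Rows 1 and 3 agree on G; apply G→E and equate their E entries.
Row 3 is now all distinguished symbols — the join is lossless.

Yes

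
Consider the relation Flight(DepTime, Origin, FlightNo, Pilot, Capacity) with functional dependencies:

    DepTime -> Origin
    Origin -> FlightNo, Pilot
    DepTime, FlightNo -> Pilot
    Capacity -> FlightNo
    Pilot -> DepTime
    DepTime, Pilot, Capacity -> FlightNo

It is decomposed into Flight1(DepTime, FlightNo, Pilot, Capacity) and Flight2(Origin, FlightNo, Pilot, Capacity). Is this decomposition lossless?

Yes

Common attributes: Flight1 ∩ Flight2 = {FlightNo, Pilot, Capacity}.
Closure of {FlightNo, Pilot, Capacity}: Pilot → DepTime applies, adding DepTime; DepTime → Origin applies, adding Origin. So (FlightNo, Pilot, Capacity)⁺ = {DepTime, Origin, FlightNo, Pilot, Capacity}.
This closure contains every attribute of Flight1, so Flight1 ∩ Flight2 → Flight1. The join is lossless.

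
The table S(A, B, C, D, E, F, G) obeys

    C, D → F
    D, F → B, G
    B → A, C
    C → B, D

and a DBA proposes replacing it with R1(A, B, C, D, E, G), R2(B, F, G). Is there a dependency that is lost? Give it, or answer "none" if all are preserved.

Check D, F → B, G: no single fragment contains all of {B, D, F, G}, and the restricted closure of {D, F} across the fragments never reaches {B, G}.
C, D → F is preserved.
B → A, C is preserved.
C → B, D is preserved.

D, F → B, G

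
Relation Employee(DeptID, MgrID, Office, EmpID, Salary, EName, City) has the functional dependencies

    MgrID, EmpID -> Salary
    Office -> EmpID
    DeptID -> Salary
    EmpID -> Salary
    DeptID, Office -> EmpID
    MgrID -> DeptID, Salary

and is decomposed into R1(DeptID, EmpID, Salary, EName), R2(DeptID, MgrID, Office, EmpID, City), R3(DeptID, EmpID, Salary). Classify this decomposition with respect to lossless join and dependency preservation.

lossy but dependency-preserving

Lossless test (chase): Rows 1 and 2 agree on DeptID; apply DeptID→Salary and equate their Salary entries. No row becomes fully distinguished — the join is lossy.
Dependency preservation: MgrID, EmpID → Salary; MgrID → DeptID, Salary are not contained in any single fragment, but the restricted closure of each left-hand side across the fragments still reaches the right-hand side; the remaining FDs each lie inside some fragment. All dependencies are preserved.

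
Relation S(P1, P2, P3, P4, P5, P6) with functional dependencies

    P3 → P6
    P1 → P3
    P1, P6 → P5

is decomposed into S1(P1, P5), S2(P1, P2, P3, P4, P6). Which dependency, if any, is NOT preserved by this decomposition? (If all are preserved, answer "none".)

none

P3 → P6 lies within S2.
P1 → P3 lies within S2.
P1, P6 → P5: restricted closure across fragments reaches P5.
Every dependency is enforceable on the fragments, so the decomposition is dependency-preserving.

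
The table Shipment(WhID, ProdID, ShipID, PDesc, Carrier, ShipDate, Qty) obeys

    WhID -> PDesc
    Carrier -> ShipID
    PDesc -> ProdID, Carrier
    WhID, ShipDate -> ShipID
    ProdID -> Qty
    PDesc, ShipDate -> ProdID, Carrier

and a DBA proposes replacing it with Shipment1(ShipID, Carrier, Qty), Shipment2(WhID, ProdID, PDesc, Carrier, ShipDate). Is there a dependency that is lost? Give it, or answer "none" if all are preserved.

ProdID -> Qty

Check ProdID → Qty: no single fragment contains all of {ProdID, Qty}, and the restricted closure of {ProdID} across the fragments never reaches {Qty}.
WhID → PDesc is preserved.
Carrier → ShipID is preserved.
PDesc → ProdID, Carrier is preserved.
WhID, ShipDate → ShipID is preserved.
PDesc, ShipDate → ProdID, Carrier is preserved.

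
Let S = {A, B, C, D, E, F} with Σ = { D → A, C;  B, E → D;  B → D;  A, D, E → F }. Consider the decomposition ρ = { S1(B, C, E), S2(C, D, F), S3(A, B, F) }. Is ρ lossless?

No

Chase test. Columns are A, B, C, D, E, F; row i has aⱼ where attribute j ∈ Si, else bᵢⱼ.
Initial tableau (one row per fragment):
  row 1: b11 a2 a3 b14 a5 b16
  row 2: b21 b22 a3 a4 b25 a6
  row 3: a1 a2 b33 b34 b35 a6
Rows 1 and 3 agree on B; apply B→D and equate their D entries.
Rows 1 and 3 agree on D; apply D→A, C and equate their A, C entries.
No row becomes fully distinguished — the join is lossy.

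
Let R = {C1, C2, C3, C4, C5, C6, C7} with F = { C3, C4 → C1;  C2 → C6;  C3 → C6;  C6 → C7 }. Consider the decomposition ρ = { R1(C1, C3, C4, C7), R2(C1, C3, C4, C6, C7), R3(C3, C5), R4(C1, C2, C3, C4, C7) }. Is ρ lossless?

No

Chase test. Columns are C1, C2, C3, C4, C5, C6, C7; row i has aⱼ where attribute j ∈ Ri, else bᵢⱼ.
Initial tableau (one row per fragment):
  row 1: a1 b12 a3 a4 b15 b16 a7
  row 2: a1 b22 a3 a4 b25 a6 a7
  row 3: b31 b32 a3 b34 a5 b36 b37
  row 4: a1 a2 a3 a4 b45 b46 a7
Rows 1 and 2 agree on C3; apply C3→C6 and equate their C6 entries.
Rows 1 and 3 agree on C3; apply C3→C6 and equate their C6 entries.
Rows 1 and 4 agree on C3; apply C3→C6 and equate their C6 entries.
Rows 1 and 3 agree on C6; apply C6→C7 and equate their C7 entries.
No row becomes fully distinguished — the join is lossy.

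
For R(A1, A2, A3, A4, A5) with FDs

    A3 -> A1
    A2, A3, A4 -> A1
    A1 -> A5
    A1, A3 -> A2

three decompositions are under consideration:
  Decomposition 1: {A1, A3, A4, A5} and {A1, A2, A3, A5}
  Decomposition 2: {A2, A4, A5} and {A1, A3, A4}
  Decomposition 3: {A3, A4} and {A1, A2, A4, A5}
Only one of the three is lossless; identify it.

Decomposition 1

Decomposition 1: common = {A1, A3, A5}, closure = {A1, A2, A3, A5} → lossless.
Decomposition 2: common = {A4}, closure = {A4} → lossy.
Decomposition 3: common = {A4}, closure = {A4} → lossy.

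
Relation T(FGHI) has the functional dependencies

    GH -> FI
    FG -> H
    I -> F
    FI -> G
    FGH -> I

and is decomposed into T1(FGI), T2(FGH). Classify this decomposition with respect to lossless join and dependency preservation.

lossless and dependency-preserving

Lossless test: (FG)⁺ = {FGHI}, which contains all of one fragment — lossless.
Dependency preservation: GH → FI; FGH → I are not contained in any single fragment, but the restricted closure of each left-hand side across the fragments still reaches the right-hand side; the remaining FDs each lie inside some fragment. All dependencies are preserved.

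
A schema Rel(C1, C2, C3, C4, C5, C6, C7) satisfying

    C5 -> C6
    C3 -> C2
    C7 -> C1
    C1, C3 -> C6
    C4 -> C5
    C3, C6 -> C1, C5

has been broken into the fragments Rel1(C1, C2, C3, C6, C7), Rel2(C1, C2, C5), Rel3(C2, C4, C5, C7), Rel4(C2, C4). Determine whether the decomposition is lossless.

No

Chase test. Columns are C1, C2, C3, C4, C5, C6, C7; row i has aⱼ where attribute j ∈ Reli, else bᵢⱼ.
Initial tableau (one row per fragment):
  row 1: a1 a2 a3 b14 b15 a6 a7
  row 2: a1 a2 b23 b24 a5 b26 b27
  row 3: b31 a2 b33 a4 a5 b36 a7
  row 4: b41 a2 b43 a4 b45 b46 b47
Rows 2 and 3 agree on C5; apply C5→C6 and equate their C6 entries.
Rows 1 and 3 agree on C7; apply C7→C1 and equate their C1 entries.
Rows 3 and 4 agree on C4; apply C4→C5 and equate their C5 entries.
Rows 2 and 4 agree on C5; apply C5→C6 and equate their C6 entries.
No row becomes fully distinguished — the join is lossy.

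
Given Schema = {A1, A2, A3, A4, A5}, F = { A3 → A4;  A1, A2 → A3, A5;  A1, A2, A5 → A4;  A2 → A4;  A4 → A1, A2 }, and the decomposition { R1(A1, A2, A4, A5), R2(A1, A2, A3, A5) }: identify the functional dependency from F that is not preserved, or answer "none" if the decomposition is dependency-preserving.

none

A3 → A4: restricted closure across fragments reaches A4.
A1, A2 → A3, A5 lies within R2.
A1, A2, A5 → A4 lies within R1.
A2 → A4 lies within R1.
A4 → A1, A2 lies within R1.
Every dependency is enforceable on the fragments, so the decomposition is dependency-preserving.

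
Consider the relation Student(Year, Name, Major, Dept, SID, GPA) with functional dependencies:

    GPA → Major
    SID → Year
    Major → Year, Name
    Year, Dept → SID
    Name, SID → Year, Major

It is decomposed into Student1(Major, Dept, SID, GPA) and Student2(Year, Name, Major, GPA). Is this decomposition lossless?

Common attributes: Student1 ∩ Student2 = {Major, GPA}.
Closure of {Major, GPA}: Major → Year, Name applies, adding Year, Name. So (Major, GPA)⁺ = {Year, Name, Major, GPA}.
This closure contains every attribute of Student2, so Student1 ∩ Student2 → Student2. The join is lossless.

Yes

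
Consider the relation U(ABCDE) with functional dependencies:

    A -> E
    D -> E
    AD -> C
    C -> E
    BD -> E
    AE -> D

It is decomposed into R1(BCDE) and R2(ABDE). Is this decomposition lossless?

No

Common attributes: R1 ∩ R2 = {BDE}.
No dependency enlarges {BDE}, so (BDE)⁺ = {BDE}.
The closure contains neither all of R1 = {BCDE} nor all of R2 = {ABDE}, so the common attributes are not a superkey of either fragment. The join is lossy.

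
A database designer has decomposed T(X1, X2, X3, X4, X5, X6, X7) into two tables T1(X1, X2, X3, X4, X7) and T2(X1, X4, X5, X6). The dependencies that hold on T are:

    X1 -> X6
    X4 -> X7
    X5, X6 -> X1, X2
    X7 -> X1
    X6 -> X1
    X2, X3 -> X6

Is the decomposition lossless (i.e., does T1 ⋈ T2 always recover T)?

No

Common attributes: T1 ∩ T2 = {X1, X4}.
Closure of {X1, X4}: X1 → X6 applies, adding X6; X4 → X7 applies, adding X7. So (X1, X4)⁺ = {X1, X4, X6, X7}.
The closure contains neither all of T1 = {X1, X2, X3, X4, X7} nor all of T2 = {X1, X4, X5, X6}, so the common attributes are not a superkey of either fragment. The join is lossy.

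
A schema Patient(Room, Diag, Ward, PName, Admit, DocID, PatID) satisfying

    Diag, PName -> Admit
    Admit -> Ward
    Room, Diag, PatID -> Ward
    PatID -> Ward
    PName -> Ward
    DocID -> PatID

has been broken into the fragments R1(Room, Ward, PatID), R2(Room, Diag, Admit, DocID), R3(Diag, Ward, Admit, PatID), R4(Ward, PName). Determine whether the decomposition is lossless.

No

Chase test. Columns are Room, Diag, Ward, PName, Admit, DocID, PatID; row i has aⱼ where attribute j ∈ Ri, else bᵢⱼ.
Initial tableau (one row per fragment):
  row 1: a1 b12 a3 b14 b15 b16 a7
  row 2: a1 a2 b23 b24 a5 a6 b27
  row 3: b31 a2 a3 b34 a5 b36 a7
  row 4: b41 b42 a3 a4 b45 b46 b47
Rows 2 and 3 agree on Admit; apply Admit→Ward and equate their Ward entries.
No row becomes fully distinguished — the join is lossy.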